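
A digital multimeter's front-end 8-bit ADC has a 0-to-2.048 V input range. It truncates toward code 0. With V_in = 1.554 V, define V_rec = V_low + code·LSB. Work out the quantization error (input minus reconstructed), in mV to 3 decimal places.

2.000 mV

One LSB is 2.048 V / 256 = 8.000 mV.
(V_in − V_low)/LSB = (1.554 − 0)/0.008 = 194.2500 → code 194 (floor).
Code 194 maps back to 0 + 194×0.008 V = 1.552 V.
Difference: 0.002 V → 2.000 mV.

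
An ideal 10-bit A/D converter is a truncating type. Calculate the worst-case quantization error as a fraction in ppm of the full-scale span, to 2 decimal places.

976.56 ppm

Truncating → worst-case error = 1 LSB = V_FS/2^10, so 1e+06/1024 = 976.562 ppm of full scale.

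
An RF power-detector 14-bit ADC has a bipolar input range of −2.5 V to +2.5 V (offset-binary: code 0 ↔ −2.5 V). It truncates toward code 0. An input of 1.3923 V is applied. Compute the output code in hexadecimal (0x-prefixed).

Full-scale span = 5 V; LSB = 5/2^14 = 305.18 µV.
Input sits at 12754.289 steps above V_low.
⌊·⌋(12754.289) = 12754.
In hexadecimal (0x-prefixed): 0x31D2.

code 0x31D2 (decimal 12754)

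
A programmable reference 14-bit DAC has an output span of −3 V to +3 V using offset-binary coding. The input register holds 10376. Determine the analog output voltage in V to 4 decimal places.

0.7998 V

LSB = 6 V / 2^14 = 366.21 µV.
V_out = (−3) + 10376 × 0.000366211 V = 0.799805 V.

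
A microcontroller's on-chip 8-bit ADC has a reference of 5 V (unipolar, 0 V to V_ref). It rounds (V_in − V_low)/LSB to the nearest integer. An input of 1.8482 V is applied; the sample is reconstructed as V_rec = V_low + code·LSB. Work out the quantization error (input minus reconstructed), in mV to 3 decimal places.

One LSB is 5 V / 256 = 19.531 mV.
(1.8482 − 0)/0.0195312 = 94.6278; round gives code 95.
Reconstructed: 1.8554688 V.
V_in − V_rec = -0.00726875 V = -7.269 mV.

-7.269 mV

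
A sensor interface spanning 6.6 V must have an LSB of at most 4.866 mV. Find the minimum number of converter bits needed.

11 bits

Number of steps required ≥ 6.6 V / 4.866 mV = 1356.35.
Need 2^N ≥ 1356.35; 2^10 = 1024, 2^11 = 2048.
Minimum N = 11.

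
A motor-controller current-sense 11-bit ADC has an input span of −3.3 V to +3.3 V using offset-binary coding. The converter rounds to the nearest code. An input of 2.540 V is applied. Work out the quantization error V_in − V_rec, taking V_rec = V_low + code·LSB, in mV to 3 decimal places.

Step size: 6.6 V ÷ 2^11 = 3.223 mV.
(V_in − V_low)/LSB = (2.540 − (−3.3))/0.00322266 = 1812.1697 → code 1812 (round).
Code 1812 maps back to (−3.3) + 1812×0.00322266 V = 2.5394531 V.
V_in − V_rec = 0.000546875 V = 0.547 mV.

0.547 mV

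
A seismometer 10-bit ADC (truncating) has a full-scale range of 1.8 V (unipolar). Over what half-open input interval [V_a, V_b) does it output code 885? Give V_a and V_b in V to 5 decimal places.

LSB = 1.8/2^10 = 1.758 mV.
V_a = V_low + 885·LSB = 1.55566 V; V_b = V_low + 886·LSB = 1.55742 V.

[1.55566 V, 1.55742 V)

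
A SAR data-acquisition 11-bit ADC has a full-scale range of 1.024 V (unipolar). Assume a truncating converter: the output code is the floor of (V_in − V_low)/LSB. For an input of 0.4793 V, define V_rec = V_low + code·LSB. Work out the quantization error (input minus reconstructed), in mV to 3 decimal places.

0.300 mV

LSB = 1.024/2^11 = 0.500 mV.
(V_in − V_low)/LSB = (0.4793 − 0)/0.0005 = 958.6000 → code 958 (floor).
Reconstructed: 0.479 V.
V_in − V_rec = 0.0003 V = 0.300 mV.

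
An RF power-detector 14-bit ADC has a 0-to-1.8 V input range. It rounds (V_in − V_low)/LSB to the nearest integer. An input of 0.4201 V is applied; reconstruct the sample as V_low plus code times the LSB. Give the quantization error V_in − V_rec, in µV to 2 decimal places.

-17.19 µV

Step size: 1.8 V ÷ 2^14 = 109.86 µV.
Scaled input = 3823.8436 LSBs, so code = 3824.
Code 3824 maps back to 0 + 3824×0.000109863 V = 0.42011719 V.
Error = 0.4201 − 0.42011719 = -1.71875e-05 V = -17.19 µV.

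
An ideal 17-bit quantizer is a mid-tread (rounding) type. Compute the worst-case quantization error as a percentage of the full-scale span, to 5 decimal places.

0.00038 %

Rounding → worst-case error = ½ LSB = V_FS/2^18, so 100/262144 = 0.00038147 % of full scale.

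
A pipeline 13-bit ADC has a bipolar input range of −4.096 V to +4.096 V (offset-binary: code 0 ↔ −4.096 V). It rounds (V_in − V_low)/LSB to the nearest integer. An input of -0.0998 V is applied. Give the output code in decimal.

code 3996

LSB = 8.192 V / 8192 = 1.000 mV.
Input sits at 3996.200 steps above V_low.
Round → code 3996.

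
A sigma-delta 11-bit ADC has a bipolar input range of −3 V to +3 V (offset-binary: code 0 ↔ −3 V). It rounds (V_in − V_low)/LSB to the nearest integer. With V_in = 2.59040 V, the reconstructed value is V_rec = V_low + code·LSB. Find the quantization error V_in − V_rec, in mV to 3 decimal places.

LSB = 6/2^11 = 2.930 mV.
(V_in − V_low)/LSB = (2.59040 − (−3))/0.00292969 = 1908.1899 → code 1908 (round).
Reconstructed: 2.5898438 V.
V_in − V_rec = 0.00055625 V = 0.556 mV.

0.556 mV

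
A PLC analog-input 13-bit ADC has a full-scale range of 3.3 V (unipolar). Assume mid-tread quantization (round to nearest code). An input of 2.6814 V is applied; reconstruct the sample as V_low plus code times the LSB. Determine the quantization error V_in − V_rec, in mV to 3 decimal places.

Step size: 3.3 V ÷ 2^13 = 402.83 µV.
(V_in − V_low)/LSB = (2.6814 − 0)/0.000402832 = 6656.3724 → code 6656 (round).
Reconstructed: 2.68125 V.
Error = 2.6814 − 2.68125 = 0.00015 V = 0.150 mV.

0.150 mV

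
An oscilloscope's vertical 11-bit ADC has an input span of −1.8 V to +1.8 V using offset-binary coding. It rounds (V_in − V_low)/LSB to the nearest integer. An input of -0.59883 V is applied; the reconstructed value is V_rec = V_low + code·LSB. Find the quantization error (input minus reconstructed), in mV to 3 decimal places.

One LSB is 3.6 V / 2048 = 1.758 mV.
Scaled input = 683.3323 LSBs, so code = 683.
Reconstructed: -0.59941406 V.
Difference: 0.000584062 V → 0.584 mV.

0.584 mV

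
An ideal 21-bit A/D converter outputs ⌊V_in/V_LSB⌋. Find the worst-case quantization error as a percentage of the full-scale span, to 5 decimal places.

0.00005 %

Truncating → worst-case error = 1 LSB = V_FS/2^21, so 100/2097152 = 4.76837e-05 % of full scale.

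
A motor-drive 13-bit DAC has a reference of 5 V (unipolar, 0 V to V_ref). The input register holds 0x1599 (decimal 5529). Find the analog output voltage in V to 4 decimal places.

LSB = 5 V / 2^13 = 0.610 mV.
Code 0x1599 = 5529 decimal.
V_out = 0 + 5529 × 0.000610352 V = 3.37463 V.

3.3746 V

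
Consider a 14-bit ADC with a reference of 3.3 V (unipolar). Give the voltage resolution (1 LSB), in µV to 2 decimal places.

Full-scale span = 3.3 V.
LSB = 3.3 / 2^14 = 3.3 / 16384 = 0.000201416 V = 201.42 µV.

201.42 µV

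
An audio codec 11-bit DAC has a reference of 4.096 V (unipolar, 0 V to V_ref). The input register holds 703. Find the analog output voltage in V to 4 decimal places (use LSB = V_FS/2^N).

1.4060 V

LSB = 4.096 V / 2^11 = 2.000 mV.
V_out = 0 + 703 × 0.002 V = 1.406 V.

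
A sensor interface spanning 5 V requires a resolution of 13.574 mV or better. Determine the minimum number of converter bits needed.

Number of steps required ≥ 5 V / 13.574 mV = 368.35.
Need 2^N ≥ 368.35; 2^8 = 256, 2^9 = 512.
Minimum N = 9.

9 bits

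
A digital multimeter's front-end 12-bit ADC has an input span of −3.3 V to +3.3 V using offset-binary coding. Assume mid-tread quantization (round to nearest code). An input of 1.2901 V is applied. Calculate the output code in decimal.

Full-scale span = 6.6 V; LSB = 6.6/2^12 = 1.611 mV.
(1.2901 − (−3.3)) / 0.00161133 = 2848.644 LSBs.
Round → code 2849.

code 2849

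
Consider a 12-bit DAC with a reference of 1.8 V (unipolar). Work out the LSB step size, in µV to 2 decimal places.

Full-scale span = 1.8 V.
LSB = 1.8 / 2^12 = 1.8 / 4096 = 0.000439453 V = 439.45 µV.

439.45 µV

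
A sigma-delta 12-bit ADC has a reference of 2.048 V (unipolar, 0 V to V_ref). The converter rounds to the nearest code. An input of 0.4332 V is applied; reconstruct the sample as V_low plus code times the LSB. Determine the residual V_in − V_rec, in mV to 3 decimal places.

Step size: 2.048 V ÷ 2^12 = 0.500 mV.
Scaled input = 866.4000 LSBs, so code = 866.
Code 866 maps back to 0 + 866×0.0005 V = 0.433 V.
V_in − V_rec = 0.0002 V = 0.200 mV.

0.200 mV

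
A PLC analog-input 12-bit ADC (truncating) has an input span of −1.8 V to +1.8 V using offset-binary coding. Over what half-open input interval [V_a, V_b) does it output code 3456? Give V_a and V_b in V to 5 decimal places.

LSB = 3.6/2^12 = 0.879 mV.
V_a = V_low + 3456·LSB = 1.2375 V; V_b = V_low + 3457·LSB = 1.23838 V.

[1.23750 V, 1.23838 V)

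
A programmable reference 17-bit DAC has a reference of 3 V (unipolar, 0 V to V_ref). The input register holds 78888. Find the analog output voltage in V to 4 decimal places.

1.8056 V

LSB = 3 V / 2^17 = 22.89 µV.
V_out = 0 + 78888 × 2.28882e-05 V = 1.8056 V.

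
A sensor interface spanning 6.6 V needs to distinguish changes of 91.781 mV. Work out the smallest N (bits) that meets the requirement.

7 bits

Number of steps required ≥ 6.6 V / 91.781 mV = 71.91.
Need 2^N ≥ 71.91; 2^6 = 64, 2^7 = 128.
Minimum N = 7.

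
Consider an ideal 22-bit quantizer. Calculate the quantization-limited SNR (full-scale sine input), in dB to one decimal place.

SNR ≈ 6.02·N + 1.76 dB = 6.02·22 + 1.76 = 134.20 dB.

134.2 dB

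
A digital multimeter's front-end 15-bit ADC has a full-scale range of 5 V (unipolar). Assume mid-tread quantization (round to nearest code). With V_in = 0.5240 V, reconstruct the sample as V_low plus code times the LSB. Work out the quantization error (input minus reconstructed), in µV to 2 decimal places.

13.18 µV

One LSB is 5 V / 32768 = 152.59 µV.
(0.5240 − 0)/0.000152588 = 3434.0864; round gives code 3434.
Reconstructed: 0.52398682 V.
V_in − V_rec = 1.31836e-05 V = 13.18 µV.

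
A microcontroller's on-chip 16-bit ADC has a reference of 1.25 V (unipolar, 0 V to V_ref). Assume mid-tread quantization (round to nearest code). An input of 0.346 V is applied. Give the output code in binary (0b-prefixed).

With 65536 levels over 1.25 V, one step is 19.07 µV.
Input sits at 18140.365 steps above V_low.
So the output code is 18140.
In binary (0b-prefixed): 0b100011011011100.

code 0b100011011011100 (decimal 18140)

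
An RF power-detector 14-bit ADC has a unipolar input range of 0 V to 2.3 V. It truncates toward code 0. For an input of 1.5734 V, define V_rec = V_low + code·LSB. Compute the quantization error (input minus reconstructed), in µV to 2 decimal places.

One LSB is 2.3 V / 16384 = 140.38 µV.
Scaled input = 11208.0807 LSBs, so code = 11208.
V_rec = 0 + 11208·0.000140381 = 1.5733887 V.
Difference: 1.13281e-05 V → 11.33 µV.

11.33 µV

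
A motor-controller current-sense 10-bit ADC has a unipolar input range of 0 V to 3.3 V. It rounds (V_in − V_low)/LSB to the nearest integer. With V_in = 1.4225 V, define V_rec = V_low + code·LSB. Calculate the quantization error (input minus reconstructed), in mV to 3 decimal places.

One LSB is 3.3 V / 1024 = 3.223 mV.
Scaled input = 441.4061 LSBs, so code = 441.
Code 441 maps back to 0 + 441×0.00322266 V = 1.4211914 V.
V_in − V_rec = 0.00130859 V = 1.309 mV.

1.309 mV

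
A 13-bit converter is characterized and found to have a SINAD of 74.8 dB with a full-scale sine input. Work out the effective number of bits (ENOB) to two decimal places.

ENOB = (SINAD − 1.76) / 6.02 = (74.8 − 1.76)/6.02 = 12.133.

12.13 bits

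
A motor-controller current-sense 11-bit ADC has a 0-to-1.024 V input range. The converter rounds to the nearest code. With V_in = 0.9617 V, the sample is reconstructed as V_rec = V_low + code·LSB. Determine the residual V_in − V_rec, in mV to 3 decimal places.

0.200 mV

LSB = 1.024/2^11 = 0.500 mV.
(V_in − V_low)/LSB = (0.9617 − 0)/0.0005 = 1923.4000 → code 1923 (round).
Code 1923 maps back to 0 + 1923×0.0005 V = 0.9615 V.
Difference: 0.0002 V → 0.200 mV.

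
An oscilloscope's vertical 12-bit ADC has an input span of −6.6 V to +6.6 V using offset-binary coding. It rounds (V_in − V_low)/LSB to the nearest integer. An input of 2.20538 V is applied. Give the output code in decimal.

LSB = 13.2 V / 4096 = 3.223 mV.
(V_in − V_low)/LSB = (2.20538 − (−6.6)) / 0.00322266 = 2732.336.
Round → code 2732.

code 2732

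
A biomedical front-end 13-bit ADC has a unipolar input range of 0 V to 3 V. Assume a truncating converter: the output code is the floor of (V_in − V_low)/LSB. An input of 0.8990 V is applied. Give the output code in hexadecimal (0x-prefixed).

With 8192 levels over 3 V, one step is 366.21 µV.
(V_in − V_low)/LSB = (0.8990 − 0) / 0.000366211 = 2454.869.
So the output code is 2454.
In hexadecimal (0x-prefixed): 0x996.

code 0x996 (decimal 2454)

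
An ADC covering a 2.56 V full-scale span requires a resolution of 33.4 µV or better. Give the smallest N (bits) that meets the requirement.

17 bits

Number of steps required ≥ 2.56 V / 33.4 µV = 76646.71.
Need 2^N ≥ 76646.71; 2^16 = 65536, 2^17 = 131072.
Minimum N = 17.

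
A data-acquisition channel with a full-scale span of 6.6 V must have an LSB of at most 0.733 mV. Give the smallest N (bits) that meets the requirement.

14 bits

Number of steps required ≥ 6.6 V / 0.733 mV = 9004.09.
Need 2^N ≥ 9004.09; 2^13 = 8192, 2^14 = 16384.
Minimum N = 14.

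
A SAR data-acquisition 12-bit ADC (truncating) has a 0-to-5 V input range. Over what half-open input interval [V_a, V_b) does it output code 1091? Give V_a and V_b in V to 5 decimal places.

[1.33179 V, 1.33301 V)

LSB = 5/2^12 = 1.221 mV.
V_a = V_low + 1091·LSB = 1.33179 V; V_b = V_low + 1092·LSB = 1.33301 V.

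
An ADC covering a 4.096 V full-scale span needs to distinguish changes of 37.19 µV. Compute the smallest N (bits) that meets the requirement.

Number of steps required ≥ 4.096 V / 37.19 µV = 110137.13.
Need 2^N ≥ 110137.13; 2^16 = 65536, 2^17 = 131072.
Minimum N = 17.

17 bits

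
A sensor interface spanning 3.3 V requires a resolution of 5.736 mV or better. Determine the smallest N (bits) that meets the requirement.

10 bits

Number of steps required ≥ 3.3 V / 5.736 mV = 575.31.
Need 2^N ≥ 575.31; 2^9 = 512, 2^10 = 1024.
Minimum N = 10.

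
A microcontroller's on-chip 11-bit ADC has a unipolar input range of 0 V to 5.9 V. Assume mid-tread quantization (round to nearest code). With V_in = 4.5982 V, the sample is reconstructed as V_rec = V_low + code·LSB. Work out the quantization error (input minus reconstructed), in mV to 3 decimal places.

LSB = 5.9/2^11 = 2.881 mV.
(4.5982 − 0)/0.00288086 = 1596.1209; round gives code 1596.
V_rec = 0 + 1596·0.00288086 = 4.5978516 V.
Error = 4.5982 − 4.5978516 = 0.000348438 V = 0.348 mV.

0.348 mV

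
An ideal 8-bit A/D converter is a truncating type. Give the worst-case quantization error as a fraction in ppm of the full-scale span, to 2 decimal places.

Truncating → worst-case error = 1 LSB = V_FS/2^8, so 1e+06/256 = 3906.25 ppm of full scale.

3906.25 ppm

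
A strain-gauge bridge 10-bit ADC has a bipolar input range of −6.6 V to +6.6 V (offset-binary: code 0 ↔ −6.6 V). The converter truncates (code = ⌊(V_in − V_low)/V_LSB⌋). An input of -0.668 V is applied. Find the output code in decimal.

With 1024 levels over 13.2 V, one step is 12.891 mV.
(V_in − V_low)/LSB = (-0.668 − (−6.6)) / 0.0128906 = 460.179.
So the output code is 460.

code 460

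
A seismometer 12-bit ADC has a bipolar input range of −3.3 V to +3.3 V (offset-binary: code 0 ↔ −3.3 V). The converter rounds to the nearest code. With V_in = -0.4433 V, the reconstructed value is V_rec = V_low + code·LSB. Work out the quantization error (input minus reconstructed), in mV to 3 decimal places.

Step size: 6.6 V ÷ 2^12 = 1.611 mV.
(-0.4433 − (−3.3))/0.00161133 = 1772.8853; round gives code 1773.
Reconstructed: -0.44311523 V.
Difference: -0.000184766 V → -0.185 mV.

-0.185 mV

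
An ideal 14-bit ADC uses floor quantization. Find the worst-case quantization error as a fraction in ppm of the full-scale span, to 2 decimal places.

Truncating → worst-case error = 1 LSB = V_FS/2^14, so 1e+06/16384 = 61.0352 ppm of full scale.

61.04 ppm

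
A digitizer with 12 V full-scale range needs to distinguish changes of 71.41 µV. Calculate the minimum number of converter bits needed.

18 bits

Number of steps required ≥ 12 V / 71.41 µV = 168043.69.
Need 2^N ≥ 168043.69; 2^17 = 131072, 2^18 = 262144.
Minimum N = 18.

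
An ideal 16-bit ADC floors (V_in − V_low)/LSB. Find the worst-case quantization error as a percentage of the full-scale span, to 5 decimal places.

0.00153 %

Truncating → worst-case error = 1 LSB = V_FS/2^16, so 100/65536 = 0.00152588 % of full scale.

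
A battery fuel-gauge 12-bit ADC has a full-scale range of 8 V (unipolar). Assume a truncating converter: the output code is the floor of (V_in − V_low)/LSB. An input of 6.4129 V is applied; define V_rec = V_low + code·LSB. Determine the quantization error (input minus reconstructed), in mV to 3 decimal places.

0.791 mV

LSB = 8/2^12 = 1.953 mV.
(6.4129 − 0)/0.00195312 = 3283.4048; ⌊·⌋ gives code 3283.
V_rec = 0 + 3283·0.00195312 = 6.4121094 V.
V_in − V_rec = 0.000790625 V = 0.791 mV.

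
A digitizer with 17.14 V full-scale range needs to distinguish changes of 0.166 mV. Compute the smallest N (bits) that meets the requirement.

Number of steps required ≥ 17.14 V / 0.166 mV = 103253.01.
Need 2^N ≥ 103253.01; 2^16 = 65536, 2^17 = 131072.
Minimum N = 17.

17 bits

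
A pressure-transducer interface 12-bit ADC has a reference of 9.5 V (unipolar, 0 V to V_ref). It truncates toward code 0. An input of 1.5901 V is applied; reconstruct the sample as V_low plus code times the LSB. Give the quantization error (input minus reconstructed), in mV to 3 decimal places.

1.355 mV

One LSB is 9.5 V / 4096 = 2.319 mV.
(V_in − V_low)/LSB = (1.5901 − 0)/0.00231934 = 685.5842 → code 685 (floor).
Reconstructed: 1.5887451 V.
V_in − V_rec = 0.00135488 V = 1.355 mV.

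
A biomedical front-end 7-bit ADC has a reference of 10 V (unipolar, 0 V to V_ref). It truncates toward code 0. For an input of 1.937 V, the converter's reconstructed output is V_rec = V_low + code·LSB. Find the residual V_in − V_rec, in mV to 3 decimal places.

62.000 mV

Step size: 10 V ÷ 2^7 = 78.125 mV.
(1.937 − 0)/0.078125 = 24.7936; ⌊·⌋ gives code 24.
V_rec = 0 + 24·0.078125 = 1.875 V.
V_in − V_rec = 0.062 V = 62.000 mV.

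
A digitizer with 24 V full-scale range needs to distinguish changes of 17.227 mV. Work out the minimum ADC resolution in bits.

Number of steps required ≥ 24 V / 17.227 mV = 1393.16.
Need 2^N ≥ 1393.16; 2^10 = 1024, 2^11 = 2048.
Minimum N = 11.

11 bits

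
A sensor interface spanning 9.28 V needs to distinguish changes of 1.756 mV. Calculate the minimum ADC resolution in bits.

13 bits

Number of steps required ≥ 9.28 V / 1.756 mV = 5284.74.
Need 2^N ≥ 5284.74; 2^12 = 4096, 2^13 = 8192.
Minimum N = 13.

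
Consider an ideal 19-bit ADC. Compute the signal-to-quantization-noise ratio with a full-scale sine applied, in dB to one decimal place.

SNR ≈ 6.02·N + 1.76 dB = 6.02·19 + 1.76 = 116.14 dB.

116.1 dB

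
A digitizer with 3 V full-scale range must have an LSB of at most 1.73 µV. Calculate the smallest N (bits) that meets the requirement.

Number of steps required ≥ 3 V / 1.73 µV = 1734104.05.
Need 2^N ≥ 1734104.05; 2^20 = 1048576, 2^21 = 2097152.
Minimum N = 21.

21 bits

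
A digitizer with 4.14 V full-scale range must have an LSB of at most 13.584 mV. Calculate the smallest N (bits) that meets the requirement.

Number of steps required ≥ 4.14 V / 13.584 mV = 304.77.
Need 2^N ≥ 304.77; 2^8 = 256, 2^9 = 512.
Minimum N = 9.

9 bits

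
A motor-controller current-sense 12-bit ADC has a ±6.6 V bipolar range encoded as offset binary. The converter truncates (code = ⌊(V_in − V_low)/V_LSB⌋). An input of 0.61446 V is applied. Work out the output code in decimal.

code 2238

LSB = 13.2 V / 4096 = 3.223 mV.
(V_in − V_low)/LSB = (0.61446 − (−6.6)) / 0.00322266 = 2238.669.
Floor → code 2238.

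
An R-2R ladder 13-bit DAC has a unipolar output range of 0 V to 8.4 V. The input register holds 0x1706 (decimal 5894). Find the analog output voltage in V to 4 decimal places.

LSB = 8.4 V / 2^13 = 1.025 mV.
Code 0x1706 = 5894 decimal.
V_out = 0 + 5894 × 0.00102539 V = 6.04365 V.

6.0437 V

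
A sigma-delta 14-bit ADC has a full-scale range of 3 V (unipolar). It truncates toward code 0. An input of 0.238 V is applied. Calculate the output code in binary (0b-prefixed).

code 0b10100010011 (decimal 1299)

With 16384 levels over 3 V, one step is 183.11 µV.
(V_in − V_low)/LSB = (0.238 − 0) / 0.000183105 = 1299.797.
Floor → code 1299.
In binary (0b-prefixed): 0b10100010011.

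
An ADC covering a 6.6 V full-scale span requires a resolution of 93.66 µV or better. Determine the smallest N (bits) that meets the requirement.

17 bits

Number of steps required ≥ 6.6 V / 93.66 µV = 70467.65.
Need 2^N ≥ 70467.65; 2^16 = 65536, 2^17 = 131072.
Minimum N = 17.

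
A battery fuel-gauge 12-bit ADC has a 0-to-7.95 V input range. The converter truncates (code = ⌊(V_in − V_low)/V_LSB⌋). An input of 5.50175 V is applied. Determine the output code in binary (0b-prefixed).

With 4096 levels over 7.95 V, one step is 1.941 mV.
Input sits at 2834.612 steps above V_low.
So the output code is 2834.
In binary (0b-prefixed): 0b101100010010.

code 0b101100010010 (decimal 2834)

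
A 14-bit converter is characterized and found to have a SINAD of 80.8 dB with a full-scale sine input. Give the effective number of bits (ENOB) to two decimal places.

ENOB = (SINAD − 1.76) / 6.02 = (80.8 − 1.76)/6.02 = 13.130.

13.13 bits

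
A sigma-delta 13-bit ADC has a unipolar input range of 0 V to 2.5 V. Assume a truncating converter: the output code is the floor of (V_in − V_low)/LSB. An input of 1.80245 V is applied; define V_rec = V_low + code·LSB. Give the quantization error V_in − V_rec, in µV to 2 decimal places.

Step size: 2.5 V ÷ 2^13 = 305.18 µV.
(1.80245 − 0)/0.000305176 = 5906.2682; ⌊·⌋ gives code 5906.
Reconstructed: 1.8023682 V.
Difference: 8.18359e-05 V → 81.84 µV.

81.84 µV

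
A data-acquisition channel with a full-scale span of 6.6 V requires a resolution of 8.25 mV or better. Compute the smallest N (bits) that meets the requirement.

Number of steps required ≥ 6.6 V / 8.25 mV = 800.00.
Need 2^N ≥ 800.00; 2^9 = 512, 2^10 = 1024.
Minimum N = 10.

10 bits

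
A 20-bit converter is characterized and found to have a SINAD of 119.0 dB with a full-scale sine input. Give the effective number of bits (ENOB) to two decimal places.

ENOB = (SINAD − 1.76) / 6.02 = (119.0 − 1.76)/6.02 = 19.475.

19.48 bits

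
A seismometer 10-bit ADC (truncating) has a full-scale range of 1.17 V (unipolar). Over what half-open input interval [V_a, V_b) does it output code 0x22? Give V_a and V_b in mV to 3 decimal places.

[38.848 mV, 39.990 mV)

LSB = 1.17/2^10 = 1.143 mV.
Code 0x22 = 34 decimal.
V_a = V_low + 34·LSB = 0.0388477 V; V_b = V_low + 35·LSB = 0.0399902 V.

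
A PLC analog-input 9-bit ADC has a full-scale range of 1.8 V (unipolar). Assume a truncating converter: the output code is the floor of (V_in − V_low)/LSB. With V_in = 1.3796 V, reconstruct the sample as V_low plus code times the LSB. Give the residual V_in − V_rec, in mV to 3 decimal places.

1.475 mV

LSB = 1.8/2^9 = 3.516 mV.
(V_in − V_low)/LSB = (1.3796 − 0)/0.00351563 = 392.4196 → code 392 (floor).
Reconstructed: 1.378125 V.
Error = 1.3796 − 1.378125 = 0.001475 V = 1.475 mV.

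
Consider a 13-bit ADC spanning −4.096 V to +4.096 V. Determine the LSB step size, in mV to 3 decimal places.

1.000 mV

Full-scale span = 8.192 V.
LSB = 8.192 / 2^13 = 8.192 / 8192 = 0.001 V = 1.000 mV.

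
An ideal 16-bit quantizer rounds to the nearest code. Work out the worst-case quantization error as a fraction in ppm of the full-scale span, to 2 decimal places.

Rounding → worst-case error = ½ LSB = V_FS/2^17, so 1e+06/131072 = 7.62939 ppm of full scale.

7.63 ppm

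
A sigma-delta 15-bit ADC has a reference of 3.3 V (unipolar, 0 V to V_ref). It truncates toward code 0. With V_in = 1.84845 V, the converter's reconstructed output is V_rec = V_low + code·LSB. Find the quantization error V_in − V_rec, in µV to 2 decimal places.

Step size: 3.3 V ÷ 2^15 = 100.71 µV.
(V_in − V_low)/LSB = (1.84845 − 0)/0.000100708 = 18354.5484 → code 18354 (floor).
Reconstructed: 1.8483948 V.
Difference: 5.52246e-05 V → 55.22 µV.

55.22 µV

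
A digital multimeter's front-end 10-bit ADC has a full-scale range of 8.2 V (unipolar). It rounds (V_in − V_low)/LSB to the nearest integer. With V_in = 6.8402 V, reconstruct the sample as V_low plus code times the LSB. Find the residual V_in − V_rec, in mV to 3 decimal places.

LSB = 8.2/2^10 = 8.008 mV.
(V_in − V_low)/LSB = (6.8402 − 0)/0.00800781 = 854.1908 → code 854 (round).
V_rec = 0 + 854·0.00800781 = 6.8386719 V.
Error = 6.8402 − 6.8386719 = 0.00152812 V = 1.528 mV.

1.528 mV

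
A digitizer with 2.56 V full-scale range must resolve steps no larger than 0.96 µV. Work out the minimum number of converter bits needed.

22 bits

Number of steps required ≥ 2.56 V / 0.96 µV = 2666666.67.
Need 2^N ≥ 2666666.67; 2^21 = 2097152, 2^22 = 4194304.
Minimum N = 22.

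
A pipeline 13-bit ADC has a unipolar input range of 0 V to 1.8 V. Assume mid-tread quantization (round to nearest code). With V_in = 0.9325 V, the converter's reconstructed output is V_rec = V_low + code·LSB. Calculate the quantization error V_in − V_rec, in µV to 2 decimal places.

One LSB is 1.8 V / 8192 = 219.73 µV.
(0.9325 − 0)/0.000219727 = 4243.9111; round gives code 4244.
Reconstructed: 0.93251953 V.
Difference: -1.95313e-05 V → -19.53 µV.

-19.53 µV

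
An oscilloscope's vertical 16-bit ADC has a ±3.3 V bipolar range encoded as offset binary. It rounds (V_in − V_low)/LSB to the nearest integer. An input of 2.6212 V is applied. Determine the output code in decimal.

code 58796

Full-scale span = 6.6 V; LSB = 6.6/2^16 = 100.71 µV.
Input sits at 58795.722 steps above V_low.
Round → code 58796.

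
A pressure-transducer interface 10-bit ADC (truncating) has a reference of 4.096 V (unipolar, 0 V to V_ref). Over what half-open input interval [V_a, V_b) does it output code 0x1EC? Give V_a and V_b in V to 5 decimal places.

LSB = 4.096/2^10 = 4.000 mV.
Code 0x1EC = 492 decimal.
V_a = V_low + 492·LSB = 1.968 V; V_b = V_low + 493·LSB = 1.972 V.

[1.96800 V, 1.97200 V)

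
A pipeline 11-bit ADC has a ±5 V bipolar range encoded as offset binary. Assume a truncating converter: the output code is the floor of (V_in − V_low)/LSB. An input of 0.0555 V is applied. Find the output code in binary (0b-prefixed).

code 0b10000001011 (decimal 1035)

With 2048 levels over 10 V, one step is 4.883 mV.
(V_in − V_low)/LSB = (0.0555 − (−5)) / 0.00488281 = 1035.366.
Floor → code 1035.
In binary (0b-prefixed): 0b10000001011.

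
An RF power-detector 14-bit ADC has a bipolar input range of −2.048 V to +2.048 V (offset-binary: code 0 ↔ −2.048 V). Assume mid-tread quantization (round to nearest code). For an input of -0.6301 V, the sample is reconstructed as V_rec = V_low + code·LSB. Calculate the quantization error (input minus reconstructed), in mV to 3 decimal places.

One LSB is 4.096 V / 16384 = 250.00 µV.
Scaled input = 5671.6000 LSBs, so code = 5672.
Reconstructed: -0.63 V.
Difference: -0.0001 V → -0.100 mV.

-0.100 mV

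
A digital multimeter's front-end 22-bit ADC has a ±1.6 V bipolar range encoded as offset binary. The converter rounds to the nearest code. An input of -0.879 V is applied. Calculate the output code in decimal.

Full-scale span = 3.2 V; LSB = 3.2/2^22 = 0.76 µV.
(V_in − V_low)/LSB = (-0.879 − (−1.6)) / 7.62939e-07 = 945029.120.
Round → code 945029.

code 945029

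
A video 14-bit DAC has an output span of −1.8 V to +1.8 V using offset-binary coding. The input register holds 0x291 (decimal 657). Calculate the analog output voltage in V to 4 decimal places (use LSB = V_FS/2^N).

-1.6556 V

LSB = 3.6 V / 2^14 = 219.73 µV.
Code 0x291 = 657 decimal.
V_out = (−1.8) + 657 × 0.000219727 V = -1.65564 V.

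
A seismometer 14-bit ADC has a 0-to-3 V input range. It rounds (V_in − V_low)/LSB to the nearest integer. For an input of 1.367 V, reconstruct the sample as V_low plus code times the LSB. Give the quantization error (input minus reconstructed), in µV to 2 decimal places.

One LSB is 3 V / 16384 = 183.11 µV.
(V_in − V_low)/LSB = (1.367 − 0)/0.000183105 = 7465.6427 → code 7466 (round).
Code 7466 maps back to 0 + 7466×0.000183105 V = 1.3670654 V.
Difference: -6.54297e-05 V → -65.43 µV.

-65.43 µV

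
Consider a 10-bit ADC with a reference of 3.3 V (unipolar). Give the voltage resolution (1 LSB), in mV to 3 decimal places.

3.223 mV

Full-scale span = 3.3 V.
LSB = 3.3 / 2^10 = 3.3 / 1024 = 0.00322266 V = 3.223 mV.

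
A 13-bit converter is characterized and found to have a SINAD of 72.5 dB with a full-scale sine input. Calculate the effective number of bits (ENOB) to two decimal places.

ENOB = (SINAD − 1.76) / 6.02 = (72.5 − 1.76)/6.02 = 11.751.

11.75 bits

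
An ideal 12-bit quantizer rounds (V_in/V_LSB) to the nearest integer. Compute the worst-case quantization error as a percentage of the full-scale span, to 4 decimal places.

Rounding → worst-case error = ½ LSB = V_FS/2^13, so 100/8192 = 0.012207 % of full scale.

0.0122 %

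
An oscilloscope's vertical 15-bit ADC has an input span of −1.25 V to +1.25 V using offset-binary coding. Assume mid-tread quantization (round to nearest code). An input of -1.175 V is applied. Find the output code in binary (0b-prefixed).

Full-scale span = 2.5 V; LSB = 2.5/2^15 = 76.29 µV.
Input sits at 983.040 steps above V_low.
Round → code 983.
In binary (0b-prefixed): 0b1111010111.

code 0b1111010111 (decimal 983)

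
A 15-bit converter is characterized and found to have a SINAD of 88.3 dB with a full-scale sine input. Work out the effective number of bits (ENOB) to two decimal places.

14.38 bits

ENOB = (SINAD − 1.76) / 6.02 = (88.3 − 1.76)/6.02 = 14.375.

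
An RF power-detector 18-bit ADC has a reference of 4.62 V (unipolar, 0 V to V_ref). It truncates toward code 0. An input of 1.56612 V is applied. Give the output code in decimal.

code 88863

LSB = 4.62 V / 262144 = 17.62 µV.
Input sits at 88863.412 steps above V_low.
⌊·⌋(88863.412) = 88863.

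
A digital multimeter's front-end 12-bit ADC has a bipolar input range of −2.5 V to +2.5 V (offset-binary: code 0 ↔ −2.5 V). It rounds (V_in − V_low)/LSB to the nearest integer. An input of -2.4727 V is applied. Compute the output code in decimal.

LSB = 5 V / 4096 = 1.221 mV.
(V_in − V_low)/LSB = (-2.4727 − (−2.5)) / 0.0012207 = 22.364.
So the output code is 22.

code 22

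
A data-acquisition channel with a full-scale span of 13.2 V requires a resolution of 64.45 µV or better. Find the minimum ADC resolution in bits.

18 bits

Number of steps required ≥ 13.2 V / 64.45 µV = 204809.93.
Need 2^N ≥ 204809.93; 2^17 = 131072, 2^18 = 262144.
Minimum N = 18.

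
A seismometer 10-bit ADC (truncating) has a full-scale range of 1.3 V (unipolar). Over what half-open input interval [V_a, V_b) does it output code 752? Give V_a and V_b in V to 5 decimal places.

LSB = 1.3/2^10 = 1.270 mV.
V_a = V_low + 752·LSB = 0.954688 V; V_b = V_low + 753·LSB = 0.955957 V.

[0.95469 V, 0.95596 V)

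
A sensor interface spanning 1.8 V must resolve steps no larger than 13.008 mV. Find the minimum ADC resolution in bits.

Number of steps required ≥ 1.8 V / 13.008 mV = 138.38.
Need 2^N ≥ 138.38; 2^7 = 128, 2^8 = 256.
Minimum N = 8.

8 bits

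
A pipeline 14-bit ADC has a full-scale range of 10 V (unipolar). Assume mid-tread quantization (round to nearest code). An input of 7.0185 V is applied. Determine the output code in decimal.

code 11499

With 16384 levels over 10 V, one step is 0.610 mV.
Input sits at 11499.110 steps above V_low.
So the output code is 11499.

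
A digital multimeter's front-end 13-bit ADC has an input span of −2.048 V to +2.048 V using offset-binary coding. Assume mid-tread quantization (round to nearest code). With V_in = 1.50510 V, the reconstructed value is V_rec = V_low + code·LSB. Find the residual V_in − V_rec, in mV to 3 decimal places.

0.100 mV

LSB = 4.096/2^13 = 0.500 mV.
Scaled input = 7106.2000 LSBs, so code = 7106.
Reconstructed: 1.505 V.
Error = 1.50510 − 1.505 = 0.0001 V = 0.100 mV.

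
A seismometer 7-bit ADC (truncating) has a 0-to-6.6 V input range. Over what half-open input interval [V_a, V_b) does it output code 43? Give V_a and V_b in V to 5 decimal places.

[2.21719 V, 2.26875 V)

LSB = 6.6/2^7 = 51.562 mV.
V_a = V_low + 43·LSB = 2.21719 V; V_b = V_low + 44·LSB = 2.26875 V.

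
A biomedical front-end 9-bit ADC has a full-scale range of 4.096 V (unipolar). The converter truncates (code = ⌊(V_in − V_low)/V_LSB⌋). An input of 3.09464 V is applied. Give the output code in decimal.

LSB = 4.096 V / 512 = 8.000 mV.
Input sits at 386.830 steps above V_low.
⌊·⌋(386.830) = 386.

code 386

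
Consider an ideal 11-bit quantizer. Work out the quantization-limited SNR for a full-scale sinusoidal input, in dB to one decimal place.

68.0 dB

SNR ≈ 6.02·N + 1.76 dB = 6.02·11 + 1.76 = 67.98 dB.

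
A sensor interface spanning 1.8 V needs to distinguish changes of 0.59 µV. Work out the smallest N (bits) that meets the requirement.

Number of steps required ≥ 1.8 V / 0.59 µV = 3050847.46.
Need 2^N ≥ 3050847.46; 2^21 = 2097152, 2^22 = 4194304.
Minimum N = 22.

22 bits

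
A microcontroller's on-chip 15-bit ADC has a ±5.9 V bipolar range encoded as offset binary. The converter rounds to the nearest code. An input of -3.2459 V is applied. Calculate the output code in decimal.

code 7370

With 32768 levels over 11.8 V, one step is 360.11 µV.
(V_in − V_low)/LSB = (-3.2459 − (−5.9)) / 0.000360107 = 7370.301.
Round → code 7370.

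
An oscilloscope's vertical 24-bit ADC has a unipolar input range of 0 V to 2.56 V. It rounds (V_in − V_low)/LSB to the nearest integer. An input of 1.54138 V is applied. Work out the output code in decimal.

code 10101588

Full-scale span = 2.56 V; LSB = 2.56/2^24 = 0.15 µV.
(V_in − V_low)/LSB = (1.54138 − 0) / 1.52588e-07 = 10101587.968.
round(10101587.968) = 10101588.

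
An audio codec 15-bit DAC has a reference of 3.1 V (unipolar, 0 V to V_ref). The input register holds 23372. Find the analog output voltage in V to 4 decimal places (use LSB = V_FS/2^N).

LSB = 3.1 V / 2^15 = 94.60 µV.
V_out = 0 + 23372 × 9.46045e-05 V = 2.2111 V.

2.2111 V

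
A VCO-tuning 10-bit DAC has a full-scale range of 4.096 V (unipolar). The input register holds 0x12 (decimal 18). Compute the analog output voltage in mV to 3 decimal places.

LSB = 4.096 V / 2^10 = 4.000 mV.
Code 0x12 = 18 decimal.
V_out = 0 + 18 × 0.004 V = 0.072 V.
= 72.000 mV.

72.000 mV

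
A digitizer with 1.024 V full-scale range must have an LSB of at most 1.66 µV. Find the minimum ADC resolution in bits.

20 bits

Number of steps required ≥ 1.024 V / 1.66 µV = 616867.47.
Need 2^N ≥ 616867.47; 2^19 = 524288, 2^20 = 1048576.
Minimum N = 20.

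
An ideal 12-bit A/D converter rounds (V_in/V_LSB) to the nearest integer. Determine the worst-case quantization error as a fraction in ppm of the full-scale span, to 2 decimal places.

122.07 ppm

Rounding → worst-case error = ½ LSB = V_FS/2^13, so 1e+06/8192 = 122.07 ppm of full scale.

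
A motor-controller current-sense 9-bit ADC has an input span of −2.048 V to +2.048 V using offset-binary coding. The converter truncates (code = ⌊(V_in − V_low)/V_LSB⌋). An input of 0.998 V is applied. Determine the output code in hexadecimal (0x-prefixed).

With 512 levels over 4.096 V, one step is 8.000 mV.
(V_in − V_low)/LSB = (0.998 − (−2.048)) / 0.008 = 380.750.
So the output code is 380.
In hexadecimal (0x-prefixed): 0x17C.

code 0x17C (decimal 380)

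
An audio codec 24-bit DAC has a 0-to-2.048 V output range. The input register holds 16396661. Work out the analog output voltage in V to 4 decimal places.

2.0015 V

LSB = 2.048 V / 2^24 = 0.12 µV.
V_out = 0 + 16396661 × 1.2207e-07 V = 2.00155 V.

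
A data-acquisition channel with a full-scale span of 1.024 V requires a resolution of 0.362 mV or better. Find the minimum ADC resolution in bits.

Number of steps required ≥ 1.024 V / 0.362 mV = 2828.73.
Need 2^N ≥ 2828.73; 2^11 = 2048, 2^12 = 4096.
Minimum N = 12.

12 bits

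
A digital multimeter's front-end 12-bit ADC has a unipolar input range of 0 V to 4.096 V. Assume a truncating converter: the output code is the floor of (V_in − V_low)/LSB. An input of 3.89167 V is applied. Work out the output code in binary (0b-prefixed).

LSB = 4.096 V / 4096 = 1.000 mV.
(3.89167 − 0) / 0.001 = 3891.670 LSBs.
Floor → code 3891.
In binary (0b-prefixed): 0b111100110011.

code 0b111100110011 (decimal 3891)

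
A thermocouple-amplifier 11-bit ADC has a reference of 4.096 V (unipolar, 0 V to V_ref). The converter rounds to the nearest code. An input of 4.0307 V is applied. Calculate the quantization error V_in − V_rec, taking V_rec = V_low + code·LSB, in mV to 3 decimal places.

LSB = 4.096/2^11 = 2.000 mV.
(4.0307 − 0)/0.002 = 2015.3500; round gives code 2015.
Code 2015 maps back to 0 + 2015×0.002 V = 4.03 V.
V_in − V_rec = 0.0007 V = 0.700 mV.

0.700 mV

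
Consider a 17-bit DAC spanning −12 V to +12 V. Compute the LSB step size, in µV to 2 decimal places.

Full-scale span = 24 V.
LSB = 24 / 2^17 = 24 / 131072 = 0.000183105 V = 183.11 µV.

183.11 µV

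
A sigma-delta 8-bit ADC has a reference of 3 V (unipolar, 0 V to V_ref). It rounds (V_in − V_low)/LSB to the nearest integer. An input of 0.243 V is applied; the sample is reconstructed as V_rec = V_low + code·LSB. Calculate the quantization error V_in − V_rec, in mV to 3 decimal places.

-3.094 mV

One LSB is 3 V / 256 = 11.719 mV.
Scaled input = 20.7360 LSBs, so code = 21.
Reconstructed: 0.24609375 V.
V_in − V_rec = -0.00309375 V = -3.094 mV.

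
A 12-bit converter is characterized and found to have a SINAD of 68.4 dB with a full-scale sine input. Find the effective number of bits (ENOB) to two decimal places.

11.07 bits

ENOB = (SINAD − 1.76) / 6.02 = (68.4 − 1.76)/6.02 = 11.070.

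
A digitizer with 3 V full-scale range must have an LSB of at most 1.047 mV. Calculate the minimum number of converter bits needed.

Number of steps required ≥ 3 V / 1.047 mV = 2865.33.
Need 2^N ≥ 2865.33; 2^11 = 2048, 2^12 = 4096.
Minimum N = 12.

12 bits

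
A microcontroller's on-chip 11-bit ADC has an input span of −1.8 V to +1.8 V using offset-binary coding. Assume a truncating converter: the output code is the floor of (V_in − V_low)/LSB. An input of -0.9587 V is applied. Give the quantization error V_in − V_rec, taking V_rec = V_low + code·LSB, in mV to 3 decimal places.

1.066 mV

LSB = 3.6/2^11 = 1.758 mV.
(-0.9587 − (−1.8))/0.00175781 = 478.6062; ⌊·⌋ gives code 478.
Code 478 maps back to (−1.8) + 478×0.00175781 V = -0.95976562 V.
Difference: 0.00106562 V → 1.066 mV.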